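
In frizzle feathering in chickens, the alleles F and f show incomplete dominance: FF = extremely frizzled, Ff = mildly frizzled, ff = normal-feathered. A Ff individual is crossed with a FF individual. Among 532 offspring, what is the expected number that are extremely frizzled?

Punnett square for Ff × FF:
Offspring genotypes: 2 FF, 2 Ff
Phenotype counts: 2 extremely frizzled, 2 mildly frizzled
extremely frizzled: 2 out of 4 → fraction 1/2
Expected count = 1/2 × 532 = 266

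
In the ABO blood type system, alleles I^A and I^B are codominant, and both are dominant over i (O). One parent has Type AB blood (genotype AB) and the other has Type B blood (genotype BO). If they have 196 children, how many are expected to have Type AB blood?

Cross: AB × BO
Possible offspring genotypes: 1 AB, 1 AO, 1 BB, 1 BO
Blood type counts: 1 Type AB, 1 Type A, 2 Type B
Probability of Type AB: 1/4
Expected count = 1/4 × 196 = 49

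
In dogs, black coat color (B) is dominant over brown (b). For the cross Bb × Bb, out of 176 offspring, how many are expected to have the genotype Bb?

Punnett square for Bb × Bb:
Offspring genotypes: 1 BB, 2 Bb, 1 bb
Total offspring: 4
Count with target: 2
Probability: 2/4 = 1/2
Expected count = 1/2 × 176 = 88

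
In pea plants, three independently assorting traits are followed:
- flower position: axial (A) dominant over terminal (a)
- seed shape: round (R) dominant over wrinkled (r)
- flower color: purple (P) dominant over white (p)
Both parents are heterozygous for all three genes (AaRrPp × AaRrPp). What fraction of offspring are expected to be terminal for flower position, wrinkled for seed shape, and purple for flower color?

Trihybrid cross: AaRrPp × AaRrPp
Each trait segregates independently with a 3:1 phenotypic ratio, so each gene contributes 3/4 (dominant) or 1/4 (recessive).
Target: terminal (flower position), wrinkled (seed shape), purple (flower color)
Probability = product of independent per-trait probabilities
= 1/4 × 1/4 × 3/4 = 3/64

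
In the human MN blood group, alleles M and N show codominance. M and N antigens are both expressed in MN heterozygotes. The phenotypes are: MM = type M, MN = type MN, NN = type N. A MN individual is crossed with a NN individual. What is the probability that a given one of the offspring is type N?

Punnett square for MN × NN:
Offspring genotypes: 2 MN, 2 NN
Phenotype counts: 2 type MN, 2 type N
type N: 2 out of 4
Probability: 2/4 = 1/2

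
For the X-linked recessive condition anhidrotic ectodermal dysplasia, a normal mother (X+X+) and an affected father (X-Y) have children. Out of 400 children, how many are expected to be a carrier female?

Cross: X+X+ × X-Y
Offspring: 2 X+X-, 2 X+Y
Probability of a carrier female: 2/4 = 1/2
Expected count = 1/2 × 400 = 200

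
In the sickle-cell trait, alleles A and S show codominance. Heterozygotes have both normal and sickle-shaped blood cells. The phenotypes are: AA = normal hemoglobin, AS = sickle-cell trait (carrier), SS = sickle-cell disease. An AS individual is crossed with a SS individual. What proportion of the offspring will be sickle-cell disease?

Punnett square for AS × SS:
Offspring genotypes: 2 AS, 2 SS
Phenotype counts: 2 sickle-cell trait (carrier), 2 sickle-cell disease
sickle-cell disease: 2 out of 4
Probability: 2/4 = 1/2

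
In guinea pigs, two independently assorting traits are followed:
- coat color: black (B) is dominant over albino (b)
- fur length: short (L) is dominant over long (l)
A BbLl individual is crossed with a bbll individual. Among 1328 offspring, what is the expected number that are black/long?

Dihybrid cross BbLl × bbll — consider each gene separately:
coat color: Bb × bb → 2 Bb, 2 bb → 2 B_ : 2 bb (out of 4)
fur length: Ll × ll → 2 Ll, 2 ll → 2 L_ : 2 ll (out of 4)
Combine (counts out of 4 × 4 = 16): black/short (B_L_) = 2×2 = 4; black/long (B_ll) = 2×2 = 4; albino/short (bbL_) = 2×2 = 4; albino/long (bbll) = 2×2 = 4
Phenotype counts (out of 16): 4 black/short, 4 black/long, 4 albino/short, 4 albino/long
black/long: 4 out of 16 → fraction 1/4
Expected count = 1/4 × 1328 = 332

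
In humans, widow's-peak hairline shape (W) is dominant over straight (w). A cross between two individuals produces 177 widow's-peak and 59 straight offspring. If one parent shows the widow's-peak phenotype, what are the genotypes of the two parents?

Observed offspring: 177 widow's-peak, 59 straight
The observed ratio simplifies to 3:1. Straight (ww) offspring appear, so each parent must contribute one w allele. The parent stated to show widow's-peak carries W, so it is Ww. The other parent is then either Ww or ww: Ww × ww would give a 1:1 split, whereas Ww × Ww gives 3:1 — matching the data. So both parents are heterozygous (Ww × Ww).
Parent genotypes: Ww × Ww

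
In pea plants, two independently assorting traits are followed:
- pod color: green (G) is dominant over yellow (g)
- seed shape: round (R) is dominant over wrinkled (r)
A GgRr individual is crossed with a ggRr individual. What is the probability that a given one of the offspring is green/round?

Dihybrid cross GgRr × ggRr — consider each gene separately:
pod color: Gg × gg → 2 Gg, 2 gg → 2 G_ : 2 gg (out of 4)
seed shape: Rr × Rr → 1 RR, 2 Rr, 1 rr → 3 R_ : 1 rr (out of 4)
Combine (counts out of 4 × 4 = 16): green/round (G_R_) = 2×3 = 6; green/wrinkled (G_rr) = 2×1 = 2; yellow/round (ggR_) = 2×3 = 6; yellow/wrinkled (ggrr) = 2×1 = 2
Phenotype counts (out of 16): 6 green/round, 2 green/wrinkled, 6 yellow/round, 2 yellow/wrinkled
green/round: 6 out of 16
Probability: 6/16 = 3/8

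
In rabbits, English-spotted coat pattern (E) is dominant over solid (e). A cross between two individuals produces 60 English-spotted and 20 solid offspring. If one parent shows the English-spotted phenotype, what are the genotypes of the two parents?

Observed offspring: 60 English-spotted, 20 solid
The observed ratio simplifies to 3:1. Solid (ee) offspring appear, so each parent must contribute one e allele. The parent stated to show English-spotted carries E, so it is Ee. The other parent is then either Ee or ee: Ee × ee would give a 1:1 split, whereas Ee × Ee gives 3:1 — matching the data. So both parents are heterozygous (Ee × Ee).
Parent genotypes: Ee × Ee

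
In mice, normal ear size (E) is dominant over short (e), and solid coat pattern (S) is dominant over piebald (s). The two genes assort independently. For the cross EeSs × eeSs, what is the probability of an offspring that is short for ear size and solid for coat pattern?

Dihybrid cross EeSs × eeSs — consider each gene separately:
ear size: Ee × ee → 2 Ee, 2 ee → 2 E_ : 2 ee (out of 4)
coat pattern: Ss × Ss → 1 SS, 2 Ss, 1 ss → 3 S_ : 1 ss (out of 4)
Looking for: short (ee) and solid (S_)
P(short) = 2/4, P(solid) = 3/4
P(both) = 2/4 × 3/4 = 6/16 = 3/8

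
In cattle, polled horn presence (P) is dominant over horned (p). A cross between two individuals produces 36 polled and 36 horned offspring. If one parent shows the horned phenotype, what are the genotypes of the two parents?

Observed offspring: 36 polled, 36 horned
The observed ratio simplifies to 1:1. One parent shows horned, so its genotype must be pp. A 1:1 offspring split requires the other parent to be heterozygous (Pp).
Parent genotypes: pp × Pp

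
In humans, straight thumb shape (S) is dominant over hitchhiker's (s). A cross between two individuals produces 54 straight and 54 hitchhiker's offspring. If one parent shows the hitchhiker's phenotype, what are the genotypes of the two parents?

Observed offspring: 54 straight, 54 hitchhiker's
The observed ratio simplifies to 1:1. One parent shows hitchhiker's, so its genotype must be ss. A 1:1 offspring split requires the other parent to be heterozygous (Ss).
Parent genotypes: ss × Ss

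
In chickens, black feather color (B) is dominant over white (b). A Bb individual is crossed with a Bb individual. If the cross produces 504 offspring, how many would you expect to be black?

Punnett square for Bb × Bb:
Offspring genotypes: 1 BB, 2 Bb, 1 bb
black: 3, white: 1
black: 3 out of 4 → fraction 3/4
Expected count = 3/4 × 504 = 378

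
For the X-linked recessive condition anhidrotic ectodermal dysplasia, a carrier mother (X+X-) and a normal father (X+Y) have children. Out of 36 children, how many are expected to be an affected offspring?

Cross: X+X- × X+Y
Offspring: 1 X+X+, 1 X+Y, 1 X+X-, 1 X-Y
Probability of an affected offspring: 1/4
Expected count = 1/4 × 36 = 9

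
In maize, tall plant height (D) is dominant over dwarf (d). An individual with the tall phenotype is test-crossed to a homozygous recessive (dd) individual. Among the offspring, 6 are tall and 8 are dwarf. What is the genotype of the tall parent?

Test cross: ? × dd
Offspring: 6 tall, 8 dwarf — approximately 1:1.
A 1:1 ratio in a test cross indicates the unknown parent is heterozygous (Dd).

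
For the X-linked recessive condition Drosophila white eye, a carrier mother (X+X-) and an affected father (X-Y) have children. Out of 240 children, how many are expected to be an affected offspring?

Cross: X+X- × X-Y
Offspring: 1 X+X-, 1 X+Y, 1 X-X-, 1 X-Y
Probability of an affected offspring: 2/4 = 1/2
Expected count = 1/2 × 240 = 120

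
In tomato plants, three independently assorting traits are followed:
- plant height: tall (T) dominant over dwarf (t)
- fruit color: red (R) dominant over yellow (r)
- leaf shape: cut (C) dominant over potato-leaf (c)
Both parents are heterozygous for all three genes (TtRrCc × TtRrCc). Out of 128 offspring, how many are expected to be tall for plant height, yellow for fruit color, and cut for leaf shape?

Trihybrid cross: TtRrCc × TtRrCc
Each trait segregates independently with a 3:1 phenotypic ratio, so each gene contributes 3/4 (dominant) or 1/4 (recessive).
Target: tall (plant height), yellow (fruit color), cut (leaf shape)
Probability = product of independent per-trait probabilities
= 3/4 × 1/4 × 3/4 = 9/64
Expected count = 9/64 × 128 = 18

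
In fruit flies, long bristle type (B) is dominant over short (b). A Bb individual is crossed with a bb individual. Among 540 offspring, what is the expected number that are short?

Punnett square for Bb × bb:
Offspring genotypes: 2 Bb, 2 bb
long: 2, short: 2
short: 2 out of 4 → fraction 1/2
Expected count = 1/2 × 540 = 270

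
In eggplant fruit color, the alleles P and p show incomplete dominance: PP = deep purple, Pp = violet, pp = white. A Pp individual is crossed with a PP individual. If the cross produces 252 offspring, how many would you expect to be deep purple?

Punnett square for Pp × PP:
Offspring genotypes: 2 PP, 2 Pp
Phenotype counts: 2 deep purple, 2 violet
deep purple: 2 out of 4 → fraction 1/2
Expected count = 1/2 × 252 = 126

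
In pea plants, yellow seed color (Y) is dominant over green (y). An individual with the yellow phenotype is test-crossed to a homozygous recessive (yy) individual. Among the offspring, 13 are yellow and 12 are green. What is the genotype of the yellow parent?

Test cross: ? × yy
Offspring: 13 yellow, 12 green — approximately 1:1.
A 1:1 ratio in a test cross indicates the unknown parent is heterozygous (Yy).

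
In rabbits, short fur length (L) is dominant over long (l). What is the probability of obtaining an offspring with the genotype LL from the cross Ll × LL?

Punnett square for Ll × LL:
Offspring genotypes: 2 LL, 2 Ll
Total offspring: 4
Count with target: 2
Probability: 2/4 = 1/2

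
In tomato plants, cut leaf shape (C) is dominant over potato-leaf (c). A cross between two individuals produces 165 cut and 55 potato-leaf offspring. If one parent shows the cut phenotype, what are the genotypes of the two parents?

Observed offspring: 165 cut, 55 potato-leaf
The observed ratio simplifies to 3:1. Potato-leaf (cc) offspring appear, so each parent must contribute one c allele. The parent stated to show cut carries C, so it is Cc. The other parent is then either Cc or cc: Cc × cc would give a 1:1 split, whereas Cc × Cc gives 3:1 — matching the data. So both parents are heterozygous (Cc × Cc).
Parent genotypes: Cc × Cc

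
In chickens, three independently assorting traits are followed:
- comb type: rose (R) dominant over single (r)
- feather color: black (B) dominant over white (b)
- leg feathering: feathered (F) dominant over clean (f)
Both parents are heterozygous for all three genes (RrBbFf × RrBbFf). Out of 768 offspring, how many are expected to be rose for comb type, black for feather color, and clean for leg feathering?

Trihybrid cross: RrBbFf × RrBbFf
Each trait segregates independently with a 3:1 phenotypic ratio, so each gene contributes 3/4 (dominant) or 1/4 (recessive).
Target: rose (comb type), black (feather color), clean (leg feathering)
Probability = product of independent per-trait probabilities
= 3/4 × 3/4 × 1/4 = 9/64
Expected count = 9/64 × 768 = 108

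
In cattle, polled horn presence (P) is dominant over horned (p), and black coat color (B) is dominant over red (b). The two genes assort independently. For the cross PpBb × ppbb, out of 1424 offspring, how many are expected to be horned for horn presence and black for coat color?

Dihybrid cross PpBb × ppbb — consider each gene separately:
horn presence: Pp × pp → 2 Pp, 2 pp → 2 P_ : 2 pp (out of 4)
coat color: Bb × bb → 2 Bb, 2 bb → 2 B_ : 2 bb (out of 4)
Looking for: horned (pp) and black (B_)
P(horned) = 2/4, P(black) = 2/4
P(both) = 2/4 × 2/4 = 4/16 = 1/4
Expected count = 1/4 × 1424 = 356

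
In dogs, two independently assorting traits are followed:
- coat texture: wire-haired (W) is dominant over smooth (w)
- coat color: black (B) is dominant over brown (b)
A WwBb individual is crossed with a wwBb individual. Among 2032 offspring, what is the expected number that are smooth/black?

Dihybrid cross WwBb × wwBb — consider each gene separately:
coat texture: Ww × ww → 2 Ww, 2 ww → 2 W_ : 2 ww (out of 4)
coat color: Bb × Bb → 1 BB, 2 Bb, 1 bb → 3 B_ : 1 bb (out of 4)
Combine (counts out of 4 × 4 = 16): wire-haired/black (W_B_) = 2×3 = 6; wire-haired/brown (W_bb) = 2×1 = 2; smooth/black (wwB_) = 2×3 = 6; smooth/brown (wwbb) = 2×1 = 2
Phenotype counts (out of 16): 6 wire-haired/black, 2 wire-haired/brown, 6 smooth/black, 2 smooth/brown
smooth/black: 6 out of 16 → fraction 3/8
Expected count = 3/8 × 2032 = 762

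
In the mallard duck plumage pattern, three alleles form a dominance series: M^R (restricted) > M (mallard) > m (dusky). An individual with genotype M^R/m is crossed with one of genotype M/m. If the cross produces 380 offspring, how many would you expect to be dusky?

Cross: M^R/m × M/m
Allele dominance: M^R > M > m
Offspring genotypes: 1 M^R/M, 1 M^R/m, 1 M/m, 1 m/m
Phenotype counts: 2 restricted, 1 mallard, 1 dusky
dusky: 1 out of 4 → fraction 1/4
Expected count = 1/4 × 380 = 95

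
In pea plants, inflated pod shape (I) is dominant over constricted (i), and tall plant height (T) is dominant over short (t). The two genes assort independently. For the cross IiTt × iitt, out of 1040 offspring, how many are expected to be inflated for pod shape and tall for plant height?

Dihybrid cross IiTt × iitt — consider each gene separately:
pod shape: Ii × ii → 2 Ii, 2 ii → 2 I_ : 2 ii (out of 4)
plant height: Tt × tt → 2 Tt, 2 tt → 2 T_ : 2 tt (out of 4)
Looking for: inflated (I_) and tall (T_)
P(inflated) = 2/4, P(tall) = 2/4
P(both) = 2/4 × 2/4 = 4/16 = 1/4
Expected count = 1/4 × 1040 = 260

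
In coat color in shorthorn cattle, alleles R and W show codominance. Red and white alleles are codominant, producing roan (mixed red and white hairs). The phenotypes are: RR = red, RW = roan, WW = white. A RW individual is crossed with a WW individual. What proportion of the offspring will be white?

Punnett square for RW × WW:
Offspring genotypes: 2 RW, 2 WW
Phenotype counts: 2 roan, 2 white
white: 2 out of 4
Probability: 2/4 = 1/2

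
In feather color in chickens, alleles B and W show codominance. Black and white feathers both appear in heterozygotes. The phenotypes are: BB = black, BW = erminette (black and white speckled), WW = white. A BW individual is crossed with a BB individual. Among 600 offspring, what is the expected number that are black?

Punnett square for BW × BB:
Offspring genotypes: 2 BB, 2 BW
Phenotype counts: 2 black, 2 erminette (black and white speckled)
black: 2 out of 4 → fraction 1/2
Expected count = 1/2 × 600 = 300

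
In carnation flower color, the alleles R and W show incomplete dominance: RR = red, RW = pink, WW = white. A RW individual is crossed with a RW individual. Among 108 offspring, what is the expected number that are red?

Punnett square for RW × RW:
Offspring genotypes: 1 RR, 2 RW, 1 WW
Phenotype counts: 1 red, 2 pink, 1 white
red: 1 out of 4 → fraction 1/4
Expected count = 1/4 × 108 = 27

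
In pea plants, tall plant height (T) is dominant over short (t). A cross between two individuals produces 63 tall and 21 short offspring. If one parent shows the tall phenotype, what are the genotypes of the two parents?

Observed offspring: 63 tall, 21 short
The observed ratio simplifies to 3:1. Short (tt) offspring appear, so each parent must contribute one t allele. The parent stated to show tall carries T, so it is Tt. The other parent is then either Tt or tt: Tt × tt would give a 1:1 split, whereas Tt × Tt gives 3:1 — matching the data. So both parents are heterozygous (Tt × Tt).
Parent genotypes: Tt × Tt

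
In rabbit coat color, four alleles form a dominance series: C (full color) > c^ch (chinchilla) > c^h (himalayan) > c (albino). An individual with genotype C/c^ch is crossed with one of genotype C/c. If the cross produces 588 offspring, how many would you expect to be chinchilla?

Cross: C/c^ch × C/c
Allele dominance: C > c^ch > c^h > c
Offspring genotypes: 1 C/C, 1 C/c, 1 C/c^ch, 1 c^ch/c
Phenotype counts: 3 full color, 1 chinchilla
chinchilla: 1 out of 4 → fraction 1/4
Expected count = 1/4 × 588 = 147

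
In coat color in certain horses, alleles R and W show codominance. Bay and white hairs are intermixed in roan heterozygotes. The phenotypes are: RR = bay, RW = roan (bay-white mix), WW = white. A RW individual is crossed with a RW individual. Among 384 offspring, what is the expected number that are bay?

Punnett square for RW × RW:
Offspring genotypes: 1 RR, 2 RW, 1 WW
Phenotype counts: 1 bay, 2 roan (bay-white mix), 1 white
bay: 1 out of 4 → fraction 1/4
Expected count = 1/4 × 384 = 96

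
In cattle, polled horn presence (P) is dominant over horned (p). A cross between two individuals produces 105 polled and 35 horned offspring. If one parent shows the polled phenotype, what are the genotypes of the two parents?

Observed offspring: 105 polled, 35 horned
The observed ratio simplifies to 3:1. Horned (pp) offspring appear, so each parent must contribute one p allele. The parent stated to show polled carries P, so it is Pp. The other parent is then either Pp or pp: Pp × pp would give a 1:1 split, whereas Pp × Pp gives 3:1 — matching the data. So both parents are heterozygous (Pp × Pp).
Parent genotypes: Pp × Pp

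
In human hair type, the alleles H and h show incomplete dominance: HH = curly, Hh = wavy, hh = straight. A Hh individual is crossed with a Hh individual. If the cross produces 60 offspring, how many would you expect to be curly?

Punnett square for Hh × Hh:
Offspring genotypes: 1 HH, 2 Hh, 1 hh
Phenotype counts: 1 curly, 2 wavy, 1 straight
curly: 1 out of 4 → fraction 1/4
Expected count = 1/4 × 60 = 15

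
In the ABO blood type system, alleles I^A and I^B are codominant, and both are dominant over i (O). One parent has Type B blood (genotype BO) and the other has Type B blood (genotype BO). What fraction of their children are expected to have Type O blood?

Cross: BO × BO
Possible offspring genotypes: 1 BB, 2 BO, 1 OO
Blood type counts: 3 Type B, 1 Type O
Probability of Type O: 1/4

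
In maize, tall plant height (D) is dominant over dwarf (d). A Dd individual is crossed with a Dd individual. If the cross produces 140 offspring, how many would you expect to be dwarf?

Punnett square for Dd × Dd:
Offspring genotypes: 1 DD, 2 Dd, 1 dd
tall: 3, dwarf: 1
dwarf: 1 out of 4 → fraction 1/4
Expected count = 1/4 × 140 = 35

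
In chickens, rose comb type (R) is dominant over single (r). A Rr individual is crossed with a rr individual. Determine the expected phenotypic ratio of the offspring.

Punnett square for Rr × rr:
Offspring genotypes: 2 Rr, 2 rr
rose: 2, single: 2
Ratio: 1:1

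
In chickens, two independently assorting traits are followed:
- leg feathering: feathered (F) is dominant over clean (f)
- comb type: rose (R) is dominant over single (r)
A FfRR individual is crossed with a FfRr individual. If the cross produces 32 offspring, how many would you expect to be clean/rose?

Dihybrid cross FfRR × FfRr — consider each gene separately:
leg feathering: Ff × Ff → 1 FF, 2 Ff, 1 ff → 3 F_ : 1 ff (out of 4)
comb type: RR × Rr → 2 RR, 2 Rr → 4 R_ (out of 4)
Combine (counts out of 4 × 4 = 16): feathered/rose (F_R_) = 3×4 = 12; clean/rose (ffR_) = 1×4 = 4
Phenotype counts (out of 16): 12 feathered/rose, 4 clean/rose
clean/rose: 4 out of 16 → fraction 1/4
Expected count = 1/4 × 32 = 8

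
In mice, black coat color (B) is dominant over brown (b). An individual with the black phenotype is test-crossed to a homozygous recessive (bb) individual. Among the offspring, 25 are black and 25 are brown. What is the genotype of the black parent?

Test cross: ? × bb
Offspring: 25 black, 25 brown — approximately 1:1.
A 1:1 ratio in a test cross indicates the unknown parent is heterozygous (Bb).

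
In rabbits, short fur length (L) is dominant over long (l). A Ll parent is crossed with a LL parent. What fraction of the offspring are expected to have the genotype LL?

Punnett square for Ll × LL:
Offspring genotypes: 2 LL, 2 Ll
Total offspring: 4
Count with target: 2
Probability: 2/4 = 1/2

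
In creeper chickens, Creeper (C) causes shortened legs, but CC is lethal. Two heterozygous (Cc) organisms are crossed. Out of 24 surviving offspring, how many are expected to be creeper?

Cross: Cc × Cc
Punnett square offspring (before lethality): 1 CC, 2 Cc, 1 cc
The CC genotype is lethal (embryos die); surviving offspring: 2 Cc, 1 cc
creeper: 2 out of 3 → fraction 2/3
Expected count = 2/3 × 24 = 16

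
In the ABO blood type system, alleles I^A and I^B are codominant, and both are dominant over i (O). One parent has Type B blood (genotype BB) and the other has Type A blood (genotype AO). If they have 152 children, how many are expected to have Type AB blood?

Cross: BB × AO
Possible offspring genotypes: 2 AB, 2 BO
Blood type counts: 2 Type AB, 2 Type B
Probability of Type AB: 2/4 = 1/2
Expected count = 1/2 × 152 = 76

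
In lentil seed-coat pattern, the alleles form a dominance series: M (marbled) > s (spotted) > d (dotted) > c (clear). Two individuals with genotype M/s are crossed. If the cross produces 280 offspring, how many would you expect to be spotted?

Cross: M/s × M/s
Allele dominance: M > s > d > c
Offspring genotypes: 1 M/M, 2 M/s, 1 s/s
Phenotype counts: 3 marbled, 1 spotted
spotted: 1 out of 4 → fraction 1/4
Expected count = 1/4 × 280 = 70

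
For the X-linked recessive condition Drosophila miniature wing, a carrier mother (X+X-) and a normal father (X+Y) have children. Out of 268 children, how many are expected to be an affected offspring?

Cross: X+X- × X+Y
Offspring: 1 X+X+, 1 X+Y, 1 X+X-, 1 X-Y
Probability of an affected offspring: 1/4
Expected count = 1/4 × 268 = 67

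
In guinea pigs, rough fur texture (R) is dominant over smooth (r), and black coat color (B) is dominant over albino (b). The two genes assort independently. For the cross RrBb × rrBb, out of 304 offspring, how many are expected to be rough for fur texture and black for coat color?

Dihybrid cross RrBb × rrBb — consider each gene separately:
fur texture: Rr × rr → 2 Rr, 2 rr → 2 R_ : 2 rr (out of 4)
coat color: Bb × Bb → 1 BB, 2 Bb, 1 bb → 3 B_ : 1 bb (out of 4)
Looking for: rough (R_) and black (B_)
P(rough) = 2/4, P(black) = 3/4
P(both) = 2/4 × 3/4 = 6/16 = 3/8
Expected count = 3/8 × 304 = 114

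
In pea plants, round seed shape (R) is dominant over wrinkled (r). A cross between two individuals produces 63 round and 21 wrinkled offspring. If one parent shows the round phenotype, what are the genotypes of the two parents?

Observed offspring: 63 round, 21 wrinkled
The observed ratio simplifies to 3:1. Wrinkled (rr) offspring appear, so each parent must contribute one r allele. The parent stated to show round carries R, so it is Rr. The other parent is then either Rr or rr: Rr × rr would give a 1:1 split, whereas Rr × Rr gives 3:1 — matching the data. So both parents are heterozygous (Rr × Rr).
Parent genotypes: Rr × Rr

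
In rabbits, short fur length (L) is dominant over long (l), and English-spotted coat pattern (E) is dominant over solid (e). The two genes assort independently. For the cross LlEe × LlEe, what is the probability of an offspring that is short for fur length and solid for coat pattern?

Dihybrid cross LlEe × LlEe — consider each gene separately:
fur length: Ll × Ll → 1 LL, 2 Ll, 1 ll → 3 L_ : 1 ll (out of 4)
coat pattern: Ee × Ee → 1 EE, 2 Ee, 1 ee → 3 E_ : 1 ee (out of 4)
Looking for: short (L_) and solid (ee)
P(short) = 3/4, P(solid) = 1/4
P(both) = 3/4 × 1/4 = 3/16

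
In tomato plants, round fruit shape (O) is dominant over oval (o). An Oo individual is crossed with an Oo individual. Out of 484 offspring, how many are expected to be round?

Punnett square for Oo × Oo:
Offspring genotypes: 1 OO, 2 Oo, 1 oo
round: 3, oval: 1
round: 3 out of 4 → fraction 3/4
Expected count = 3/4 × 484 = 363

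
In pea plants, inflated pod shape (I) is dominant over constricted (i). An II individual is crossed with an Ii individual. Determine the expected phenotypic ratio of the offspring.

Punnett square for II × Ii:
Offspring genotypes: 2 II, 2 Ii
inflated: 4, constricted: 0
Ratio: all inflated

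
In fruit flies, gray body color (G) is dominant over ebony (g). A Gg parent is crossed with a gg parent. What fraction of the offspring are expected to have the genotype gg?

Punnett square for Gg × gg:
Offspring genotypes: 2 Gg, 2 gg
Total offspring: 4
Count with target: 2
Probability: 2/4 = 1/2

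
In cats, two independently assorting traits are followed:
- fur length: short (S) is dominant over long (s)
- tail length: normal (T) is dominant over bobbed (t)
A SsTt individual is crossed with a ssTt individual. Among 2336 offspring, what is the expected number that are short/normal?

Dihybrid cross SsTt × ssTt — consider each gene separately:
fur length: Ss × ss → 2 Ss, 2 ss → 2 S_ : 2 ss (out of 4)
tail length: Tt × Tt → 1 TT, 2 Tt, 1 tt → 3 T_ : 1 tt (out of 4)
Combine (counts out of 4 × 4 = 16): short/normal (S_T_) = 2×3 = 6; short/bobbed (S_tt) = 2×1 = 2; long/normal (ssT_) = 2×3 = 6; long/bobbed (sstt) = 2×1 = 2
Phenotype counts (out of 16): 6 short/normal, 2 short/bobbed, 6 long/normal, 2 long/bobbed
short/normal: 6 out of 16 → fraction 3/8
Expected count = 3/8 × 2336 = 876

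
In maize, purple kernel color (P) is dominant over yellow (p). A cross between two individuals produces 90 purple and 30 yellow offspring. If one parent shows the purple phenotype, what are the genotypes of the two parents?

Observed offspring: 90 purple, 30 yellow
The observed ratio simplifies to 3:1. Yellow (pp) offspring appear, so each parent must contribute one p allele. The parent stated to show purple carries P, so it is Pp. The other parent is then either Pp or pp: Pp × pp would give a 1:1 split, whereas Pp × Pp gives 3:1 — matching the data. So both parents are heterozygous (Pp × Pp).
Parent genotypes: Pp × Pp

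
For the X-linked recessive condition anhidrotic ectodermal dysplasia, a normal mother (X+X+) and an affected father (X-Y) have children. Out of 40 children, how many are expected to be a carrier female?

Cross: X+X+ × X-Y
Offspring: 2 X+X-, 2 X+Y
Probability of a carrier female: 2/4 = 1/2
Expected count = 1/2 × 40 = 20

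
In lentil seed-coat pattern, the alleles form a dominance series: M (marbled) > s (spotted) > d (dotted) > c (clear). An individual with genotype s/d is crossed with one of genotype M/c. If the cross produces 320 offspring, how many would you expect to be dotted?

Cross: s/d × M/c
Allele dominance: M > s > d > c
Offspring genotypes: 1 M/s, 1 s/c, 1 M/d, 1 d/c
Phenotype counts: 2 marbled, 1 spotted, 1 dotted
dotted: 1 out of 4 → fraction 1/4
Expected count = 1/4 × 320 = 80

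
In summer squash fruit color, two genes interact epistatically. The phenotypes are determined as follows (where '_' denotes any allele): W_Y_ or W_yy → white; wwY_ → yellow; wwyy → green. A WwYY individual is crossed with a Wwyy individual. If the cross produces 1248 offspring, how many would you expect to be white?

Cross: WwYY × Wwyy — consider each gene separately:
W gene: Ww × Ww → 1 WW, 2 Ww, 1 ww → 3 W_ : 1 ww (out of 4)
Y gene: YY × yy → 4 Yy → 4 Y_ (out of 4)
Genotype classes (out of 4 × 4 = 16): W_Y_ = 3×4 = 12; wwY_ = 1×4 = 4
Apply the phenotype rules: W_Y_ (12) → white; wwY_ (4) → yellow
Phenotype counts (out of 16): 12 white, 4 yellow
white: 12 out of 16 → fraction 3/4
Expected count = 3/4 × 1248 = 936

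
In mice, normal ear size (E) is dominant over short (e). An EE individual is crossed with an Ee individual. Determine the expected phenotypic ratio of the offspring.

Punnett square for EE × Ee:
Offspring genotypes: 2 EE, 2 Ee
normal: 4, short: 0
Ratio: all normal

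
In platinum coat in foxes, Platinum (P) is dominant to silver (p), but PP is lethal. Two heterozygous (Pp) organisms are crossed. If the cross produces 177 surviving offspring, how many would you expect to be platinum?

Cross: Pp × Pp
Punnett square offspring (before lethality): 1 PP, 2 Pp, 1 pp
The PP genotype is lethal (embryos die); surviving offspring: 2 Pp, 1 pp
platinum: 2 out of 3 → fraction 2/3
Expected count = 2/3 × 177 = 118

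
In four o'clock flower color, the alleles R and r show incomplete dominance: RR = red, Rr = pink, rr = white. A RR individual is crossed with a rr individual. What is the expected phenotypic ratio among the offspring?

Punnett square for RR × rr:
Offspring genotypes: 4 Rr
Phenotype counts: 4 pink
Ratio: all pink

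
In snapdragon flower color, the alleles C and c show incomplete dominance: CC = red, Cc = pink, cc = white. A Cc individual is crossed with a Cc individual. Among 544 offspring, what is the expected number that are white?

Punnett square for Cc × Cc:
Offspring genotypes: 1 CC, 2 Cc, 1 cc
Phenotype counts: 1 red, 2 pink, 1 white
white: 1 out of 4 → fraction 1/4
Expected count = 1/4 × 544 = 136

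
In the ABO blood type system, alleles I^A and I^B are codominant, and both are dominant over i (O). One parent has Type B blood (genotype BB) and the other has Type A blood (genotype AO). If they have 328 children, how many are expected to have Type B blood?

Cross: BB × AO
Possible offspring genotypes: 2 AB, 2 BO
Blood type counts: 2 Type AB, 2 Type B
Probability of Type B: 2/4 = 1/2
Expected count = 1/2 × 328 = 164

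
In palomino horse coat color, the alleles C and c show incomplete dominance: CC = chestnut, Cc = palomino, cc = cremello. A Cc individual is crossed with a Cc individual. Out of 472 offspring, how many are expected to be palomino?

Punnett square for Cc × Cc:
Offspring genotypes: 1 CC, 2 Cc, 1 cc
Phenotype counts: 1 chestnut, 2 palomino, 1 cremello
palomino: 2 out of 4 → fraction 1/2
Expected count = 1/2 × 472 = 236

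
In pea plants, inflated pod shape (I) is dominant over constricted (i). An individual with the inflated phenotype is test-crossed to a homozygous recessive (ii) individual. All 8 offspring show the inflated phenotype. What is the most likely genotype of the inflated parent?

Test cross: ? × ii
All offspring are inflated.
If the unknown parent were heterozygous (Ii), about half of 8 offspring would be constricted; none are. The unknown parent is most likely homozygous dominant (II).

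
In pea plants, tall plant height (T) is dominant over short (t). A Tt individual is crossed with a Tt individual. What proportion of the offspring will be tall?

Punnett square for Tt × Tt:
Offspring genotypes: 1 TT, 2 Tt, 1 tt
tall: 3, short: 1
tall: 3 out of 4
Probability: 3/4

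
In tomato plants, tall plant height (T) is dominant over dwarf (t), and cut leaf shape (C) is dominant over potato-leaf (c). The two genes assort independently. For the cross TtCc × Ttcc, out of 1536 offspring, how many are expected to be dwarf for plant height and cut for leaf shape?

Dihybrid cross TtCc × Ttcc — consider each gene separately:
plant height: Tt × Tt → 1 TT, 2 Tt, 1 tt → 3 T_ : 1 tt (out of 4)
leaf shape: Cc × cc → 2 Cc, 2 cc → 2 C_ : 2 cc (out of 4)
Looking for: dwarf (tt) and cut (C_)
P(dwarf) = 1/4, P(cut) = 2/4
P(both) = 1/4 × 2/4 = 2/16 = 1/8
Expected count = 1/8 × 1536 = 192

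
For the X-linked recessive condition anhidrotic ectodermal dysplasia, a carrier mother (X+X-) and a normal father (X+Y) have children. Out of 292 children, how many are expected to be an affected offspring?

Cross: X+X- × X+Y
Offspring: 1 X+X+, 1 X+Y, 1 X+X-, 1 X-Y
Probability of an affected offspring: 1/4
Expected count = 1/4 × 292 = 73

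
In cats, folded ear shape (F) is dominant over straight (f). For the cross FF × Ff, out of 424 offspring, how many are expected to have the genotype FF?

Punnett square for FF × Ff:
Offspring genotypes: 2 FF, 2 Ff
Total offspring: 4
Count with target: 2
Probability: 2/4 = 1/2
Expected count = 1/2 × 424 = 212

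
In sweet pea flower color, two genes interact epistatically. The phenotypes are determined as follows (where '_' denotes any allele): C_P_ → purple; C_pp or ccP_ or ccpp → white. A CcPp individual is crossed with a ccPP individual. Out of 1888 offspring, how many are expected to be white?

Cross: CcPp × ccPP — consider each gene separately:
C gene: Cc × cc → 2 Cc, 2 cc → 2 C_ : 2 cc (out of 4)
P gene: Pp × PP → 2 PP, 2 Pp → 4 P_ (out of 4)
Genotype classes (out of 4 × 4 = 16): C_P_ = 2×4 = 8; ccP_ = 2×4 = 8
Apply the phenotype rules: C_P_ (8) → purple; ccP_ (8) → white
Phenotype counts (out of 16): 8 purple, 8 white
white: 8 out of 16 → fraction 1/2
Expected count = 1/2 × 1888 = 944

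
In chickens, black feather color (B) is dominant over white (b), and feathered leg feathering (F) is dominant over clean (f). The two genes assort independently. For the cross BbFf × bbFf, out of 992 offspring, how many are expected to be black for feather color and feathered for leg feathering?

Dihybrid cross BbFf × bbFf — consider each gene separately:
feather color: Bb × bb → 2 Bb, 2 bb → 2 B_ : 2 bb (out of 4)
leg feathering: Ff × Ff → 1 FF, 2 Ff, 1 ff → 3 F_ : 1 ff (out of 4)
Looking for: black (B_) and feathered (F_)
P(black) = 2/4, P(feathered) = 3/4
P(both) = 2/4 × 3/4 = 6/16 = 3/8
Expected count = 3/8 × 992 = 372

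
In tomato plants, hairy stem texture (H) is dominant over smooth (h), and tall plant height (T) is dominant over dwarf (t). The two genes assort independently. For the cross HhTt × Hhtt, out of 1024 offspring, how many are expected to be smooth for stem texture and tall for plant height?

Dihybrid cross HhTt × Hhtt — consider each gene separately:
stem texture: Hh × Hh → 1 HH, 2 Hh, 1 hh → 3 H_ : 1 hh (out of 4)
plant height: Tt × tt → 2 Tt, 2 tt → 2 T_ : 2 tt (out of 4)
Looking for: smooth (hh) and tall (T_)
P(smooth) = 1/4, P(tall) = 2/4
P(both) = 1/4 × 2/4 = 2/16 = 1/8
Expected count = 1/8 × 1024 = 128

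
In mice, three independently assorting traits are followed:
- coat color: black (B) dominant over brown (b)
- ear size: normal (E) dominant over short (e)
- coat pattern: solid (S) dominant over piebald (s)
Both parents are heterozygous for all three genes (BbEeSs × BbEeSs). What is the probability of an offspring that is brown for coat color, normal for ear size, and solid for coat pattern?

Trihybrid cross: BbEeSs × BbEeSs
Each trait segregates independently with a 3:1 phenotypic ratio, so each gene contributes 3/4 (dominant) or 1/4 (recessive).
Target: brown (coat color), normal (ear size), solid (coat pattern)
Probability = product of independent per-trait probabilities
= 1/4 × 3/4 × 3/4 = 9/64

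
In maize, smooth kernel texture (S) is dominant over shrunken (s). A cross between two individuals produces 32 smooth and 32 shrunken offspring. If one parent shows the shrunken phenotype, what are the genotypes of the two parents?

Observed offspring: 32 smooth, 32 shrunken
The observed ratio simplifies to 1:1. One parent shows shrunken, so its genotype must be ss. A 1:1 offspring split requires the other parent to be heterozygous (Ss).
Parent genotypes: ss × Ss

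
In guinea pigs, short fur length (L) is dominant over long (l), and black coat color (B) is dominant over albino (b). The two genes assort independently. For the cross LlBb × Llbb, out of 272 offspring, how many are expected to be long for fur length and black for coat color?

Dihybrid cross LlBb × Llbb — consider each gene separately:
fur length: Ll × Ll → 1 LL, 2 Ll, 1 ll → 3 L_ : 1 ll (out of 4)
coat color: Bb × bb → 2 Bb, 2 bb → 2 B_ : 2 bb (out of 4)
Looking for: long (ll) and black (B_)
P(long) = 1/4, P(black) = 2/4
P(both) = 1/4 × 2/4 = 2/16 = 1/8
Expected count = 1/8 × 272 = 34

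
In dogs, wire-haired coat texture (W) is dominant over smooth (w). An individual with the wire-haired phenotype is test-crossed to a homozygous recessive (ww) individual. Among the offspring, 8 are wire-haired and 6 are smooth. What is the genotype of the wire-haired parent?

Test cross: ? × ww
Offspring: 8 wire-haired, 6 smooth — approximately 1:1.
A 1:1 ratio in a test cross indicates the unknown parent is heterozygous (Ww).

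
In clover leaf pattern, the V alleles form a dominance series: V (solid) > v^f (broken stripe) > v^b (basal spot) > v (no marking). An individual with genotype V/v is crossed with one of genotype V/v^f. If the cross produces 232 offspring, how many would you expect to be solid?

Cross: V/v × V/v^f
Allele dominance: V > v^f > v^b > v
Offspring genotypes: 1 V/V, 1 V/v^f, 1 V/v, 1 v^f/v
Phenotype counts: 3 solid, 1 broken stripe
solid: 3 out of 4 → fraction 3/4
Expected count = 3/4 × 232 = 174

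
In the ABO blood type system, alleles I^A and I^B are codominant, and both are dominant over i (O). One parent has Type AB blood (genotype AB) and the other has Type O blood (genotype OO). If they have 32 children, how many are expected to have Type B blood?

Cross: AB × OO
Possible offspring genotypes: 2 AO, 2 BO
Blood type counts: 2 Type A, 2 Type B
Probability of Type B: 2/4 = 1/2
Expected count = 1/2 × 32 = 16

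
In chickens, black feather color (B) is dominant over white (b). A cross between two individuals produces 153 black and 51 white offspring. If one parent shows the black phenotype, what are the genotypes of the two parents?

Observed offspring: 153 black, 51 white
The observed ratio simplifies to 3:1. White (bb) offspring appear, so each parent must contribute one b allele. The parent stated to show black carries B, so it is Bb. The other parent is then either Bb or bb: Bb × bb would give a 1:1 split, whereas Bb × Bb gives 3:1 — matching the data. So both parents are heterozygous (Bb × Bb).
Parent genotypes: Bb × Bb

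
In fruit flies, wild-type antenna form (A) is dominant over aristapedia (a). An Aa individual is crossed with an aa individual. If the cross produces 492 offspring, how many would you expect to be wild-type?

Punnett square for Aa × aa:
Offspring genotypes: 2 Aa, 2 aa
wild-type: 2, aristapedia: 2
wild-type: 2 out of 4 → fraction 1/2
Expected count = 1/2 × 492 = 246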